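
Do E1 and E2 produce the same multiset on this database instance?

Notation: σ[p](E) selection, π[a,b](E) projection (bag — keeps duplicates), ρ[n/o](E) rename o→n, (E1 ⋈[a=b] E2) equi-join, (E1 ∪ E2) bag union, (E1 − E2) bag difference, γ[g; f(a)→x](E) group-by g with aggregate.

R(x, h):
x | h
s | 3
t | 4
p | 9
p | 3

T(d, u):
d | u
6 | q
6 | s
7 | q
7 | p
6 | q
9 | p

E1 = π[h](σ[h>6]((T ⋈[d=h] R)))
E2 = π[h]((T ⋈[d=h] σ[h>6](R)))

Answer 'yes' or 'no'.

E1 subexpression sizes:
  T → 6
  R → 4
  (T ⋈[d=h] R) → 1
  σ[h>6]((T ⋈[d=h] R)) → 1
  π[h](σ[h>6]((T ⋈[d=h] R))) → 1
E2 subexpression sizes:
  T → 6
  R → 4
  σ[h>6](R) → 1
  (T ⋈[d=h] σ[h>6](R)) → 1
  π[h]((T ⋈[d=h] σ[h>6](R))) → 1

E1 and E2 produce the same multiset:
h
9

yes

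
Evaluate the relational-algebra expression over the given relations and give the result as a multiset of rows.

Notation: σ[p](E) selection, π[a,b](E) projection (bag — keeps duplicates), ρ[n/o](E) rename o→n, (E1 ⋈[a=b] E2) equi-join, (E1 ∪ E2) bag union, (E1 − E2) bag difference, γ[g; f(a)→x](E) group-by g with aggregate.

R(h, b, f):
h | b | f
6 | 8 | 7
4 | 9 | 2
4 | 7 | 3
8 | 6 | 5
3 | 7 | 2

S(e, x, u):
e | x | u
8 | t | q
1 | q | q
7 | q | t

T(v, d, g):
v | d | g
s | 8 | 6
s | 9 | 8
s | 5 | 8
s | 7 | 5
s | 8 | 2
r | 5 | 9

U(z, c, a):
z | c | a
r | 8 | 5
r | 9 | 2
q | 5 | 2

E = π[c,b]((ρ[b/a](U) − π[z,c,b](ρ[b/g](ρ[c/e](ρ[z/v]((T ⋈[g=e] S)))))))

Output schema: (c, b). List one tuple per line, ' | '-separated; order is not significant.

Per-node cardinality:
  U → 3
  ρ[b/a](U) → 3
  T → 6
  S → 3
  (T ⋈[g=e] S) → 2
  ρ[z/v]((T ⋈[g=e] S)) → 2
  ρ[c/e](ρ[z/v]((T ⋈[g=e] S))) → 2
  ρ[b/g](ρ[c/e](ρ[z/v]((T ⋈[g=e] S)))) → 2
  π[z,c,b](ρ[b/g](ρ[c/e](ρ[z/v]((T ⋈[g=e] S))))) → 2
  (ρ[b/a](U) − π[z,c,b](ρ[b/g](ρ[c/e](ρ[z/v]((T ⋈[g=e] S)))))) → 3
  π[c,b]((ρ[b/a](U) − π[z,c,b](ρ[b/g](ρ[c/e](ρ[z/v]((T ⋈[g=e] S))))))) → 3

== RESULT ==
c | b
5 | 2
8 | 5
9 | 2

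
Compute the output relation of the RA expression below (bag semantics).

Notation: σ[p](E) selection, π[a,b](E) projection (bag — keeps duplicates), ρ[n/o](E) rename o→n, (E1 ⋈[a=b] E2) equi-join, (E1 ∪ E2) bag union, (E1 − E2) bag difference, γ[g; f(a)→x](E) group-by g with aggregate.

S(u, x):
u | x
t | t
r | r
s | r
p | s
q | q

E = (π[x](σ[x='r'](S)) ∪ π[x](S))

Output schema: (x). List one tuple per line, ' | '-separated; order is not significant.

Subexpression sizes:
  S → 5
  σ[x='r'](S) → 2
  π[x](σ[x='r'](S)) → 2
  S → 5
  π[x](S) → 5
  (π[x](σ[x='r'](S)) ∪ π[x](S)) → 7

== RESULT ==
x
q
r
r
r
r
s
t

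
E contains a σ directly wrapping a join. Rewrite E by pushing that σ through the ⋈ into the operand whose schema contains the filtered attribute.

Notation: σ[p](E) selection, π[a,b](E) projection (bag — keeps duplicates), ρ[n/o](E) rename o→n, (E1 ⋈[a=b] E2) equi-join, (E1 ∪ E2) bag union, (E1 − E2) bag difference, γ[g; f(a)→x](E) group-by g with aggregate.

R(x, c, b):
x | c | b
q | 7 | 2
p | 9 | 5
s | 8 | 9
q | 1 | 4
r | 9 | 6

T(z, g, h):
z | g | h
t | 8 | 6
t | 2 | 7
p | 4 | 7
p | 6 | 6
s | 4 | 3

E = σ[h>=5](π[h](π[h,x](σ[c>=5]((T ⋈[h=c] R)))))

σ filters on c, owned by the right side.
E' = σ[h>=5](π[h](π[h,x]((T ⋈[h=c] σ[c>=5](R)))))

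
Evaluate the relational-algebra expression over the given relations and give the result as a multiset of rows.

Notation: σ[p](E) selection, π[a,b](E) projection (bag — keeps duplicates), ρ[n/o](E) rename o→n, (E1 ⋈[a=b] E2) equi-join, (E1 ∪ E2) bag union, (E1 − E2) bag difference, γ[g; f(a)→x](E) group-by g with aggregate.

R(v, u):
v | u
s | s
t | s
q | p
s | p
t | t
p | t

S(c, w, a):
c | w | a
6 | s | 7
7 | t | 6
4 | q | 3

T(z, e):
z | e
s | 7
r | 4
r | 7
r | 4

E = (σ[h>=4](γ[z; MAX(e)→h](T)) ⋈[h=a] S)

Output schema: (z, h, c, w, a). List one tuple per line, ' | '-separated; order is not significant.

Stepwise |·|:
  T → 4
  γ[z; MAX(e)→h](T) → 2
  σ[h>=4](γ[z; MAX(e)→h](T)) → 2
  S → 3
  (σ[h>=4](γ[z; MAX(e)→h](T)) ⋈[h=a] S) → 2

== RESULT ==
z | h | c | w | a
r | 7 | 6 | s | 7
s | 7 | 6 | s | 7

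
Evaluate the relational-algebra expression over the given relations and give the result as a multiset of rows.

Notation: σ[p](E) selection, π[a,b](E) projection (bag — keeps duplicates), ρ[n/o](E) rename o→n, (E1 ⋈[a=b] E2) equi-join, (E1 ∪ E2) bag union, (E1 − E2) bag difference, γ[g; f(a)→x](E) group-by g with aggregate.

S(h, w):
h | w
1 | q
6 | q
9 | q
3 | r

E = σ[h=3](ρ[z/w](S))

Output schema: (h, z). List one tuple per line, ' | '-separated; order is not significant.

Per-node cardinality:
  S → 4
  ρ[z/w](S) → 4
  σ[h=3](ρ[z/w](S)) → 1

== RESULT ==
h | z
3 | r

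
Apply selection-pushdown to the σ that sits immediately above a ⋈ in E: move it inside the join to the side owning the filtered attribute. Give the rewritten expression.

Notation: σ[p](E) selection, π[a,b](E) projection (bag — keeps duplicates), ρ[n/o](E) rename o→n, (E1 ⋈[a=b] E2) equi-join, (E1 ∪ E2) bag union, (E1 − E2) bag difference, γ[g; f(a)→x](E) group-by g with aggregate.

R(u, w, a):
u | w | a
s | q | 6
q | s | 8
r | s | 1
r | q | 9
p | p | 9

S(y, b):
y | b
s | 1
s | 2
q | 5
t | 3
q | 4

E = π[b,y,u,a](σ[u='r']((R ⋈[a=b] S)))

σ filters on u, owned by the left side.
E' = π[b,y,u,a]((σ[u='r'](R) ⋈[a=b] S))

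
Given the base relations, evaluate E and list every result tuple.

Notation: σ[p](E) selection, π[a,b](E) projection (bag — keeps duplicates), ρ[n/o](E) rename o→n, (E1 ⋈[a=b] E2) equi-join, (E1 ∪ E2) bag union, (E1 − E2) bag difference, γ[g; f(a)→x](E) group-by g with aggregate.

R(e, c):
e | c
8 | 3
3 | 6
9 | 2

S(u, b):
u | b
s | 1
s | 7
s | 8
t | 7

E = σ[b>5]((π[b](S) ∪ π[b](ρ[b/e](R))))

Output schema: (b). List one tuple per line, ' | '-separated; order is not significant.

Row counts bottom-up:
  S → 4
  π[b](S) → 4
  R → 3
  ρ[b/e](R) → 3
  π[b](ρ[b/e](R)) → 3
  (π[b](S) ∪ π[b](ρ[b/e](R))) → 7
  σ[b>5]((π[b](S) ∪ π[b](ρ[b/e](R)))) → 5

== RESULT ==
b
7
7
8
8
9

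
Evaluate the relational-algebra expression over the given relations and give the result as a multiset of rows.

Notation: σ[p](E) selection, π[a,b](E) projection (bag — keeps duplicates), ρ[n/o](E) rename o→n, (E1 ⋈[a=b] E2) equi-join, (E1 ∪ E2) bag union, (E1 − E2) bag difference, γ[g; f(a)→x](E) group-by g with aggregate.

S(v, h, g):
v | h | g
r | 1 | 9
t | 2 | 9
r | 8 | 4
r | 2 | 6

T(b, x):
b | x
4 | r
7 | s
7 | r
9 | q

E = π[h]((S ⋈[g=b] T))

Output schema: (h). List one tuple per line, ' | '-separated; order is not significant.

Stepwise |·|:
  S → 4
  T → 4
  (S ⋈[g=b] T) → 3
  π[h]((S ⋈[g=b] T)) → 3

== RESULT ==
h
1
2
8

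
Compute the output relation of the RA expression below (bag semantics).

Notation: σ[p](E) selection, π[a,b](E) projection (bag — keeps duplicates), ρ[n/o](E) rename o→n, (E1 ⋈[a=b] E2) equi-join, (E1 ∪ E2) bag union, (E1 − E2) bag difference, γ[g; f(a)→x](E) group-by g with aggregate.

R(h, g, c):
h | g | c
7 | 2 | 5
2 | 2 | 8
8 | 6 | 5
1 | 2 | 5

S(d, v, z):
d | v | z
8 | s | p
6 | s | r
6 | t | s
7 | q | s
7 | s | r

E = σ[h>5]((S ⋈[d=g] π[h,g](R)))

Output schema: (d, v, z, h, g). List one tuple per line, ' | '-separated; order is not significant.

Row counts bottom-up:
  S → 5
  R → 4
  π[h,g](R) → 4
  (S ⋈[d=g] π[h,g](R)) → 2
  σ[h>5]((S ⋈[d=g] π[h,g](R))) → 2

== RESULT ==
d | v | z | h | g
6 | s | r | 8 | 6
6 | t | s | 8 | 6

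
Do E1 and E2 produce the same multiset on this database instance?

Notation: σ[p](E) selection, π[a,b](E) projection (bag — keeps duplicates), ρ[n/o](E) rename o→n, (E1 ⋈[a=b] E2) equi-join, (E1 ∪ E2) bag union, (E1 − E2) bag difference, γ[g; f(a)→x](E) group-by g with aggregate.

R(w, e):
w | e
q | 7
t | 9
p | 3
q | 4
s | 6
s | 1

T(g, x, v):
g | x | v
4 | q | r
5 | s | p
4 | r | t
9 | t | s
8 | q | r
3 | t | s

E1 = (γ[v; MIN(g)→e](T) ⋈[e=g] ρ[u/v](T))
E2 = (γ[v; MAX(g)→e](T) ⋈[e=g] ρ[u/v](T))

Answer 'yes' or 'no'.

E1 subexpression sizes:
  T → 6
  γ[v; MIN(g)→e](T) → 4
  T → 6
  ρ[u/v](T) → 6
  (γ[v; MIN(g)→e](T) ⋈[e=g] ρ[u/v](T)) → 6
E2 subexpression sizes:
  T → 6
  γ[v; MAX(g)→e](T) → 4
  T → 6
  ρ[u/v](T) → 6
  (γ[v; MAX(g)→e](T) ⋈[e=g] ρ[u/v](T)) → 5

E1 result:
v | e | g | x | u
p | 5 | 5 | s | p
r | 4 | 4 | q | r
r | 4 | 4 | r | t
s | 3 | 3 | t | s
t | 4 | 4 | q | r
t | 4 | 4 | r | t
E2 result:
v | e | g | x | u
p | 5 | 5 | s | p
r | 8 | 8 | q | r
s | 9 | 9 | t | s
t | 4 | 4 | q | r
t | 4 | 4 | r | t
Witness: ('s', 9, 9, 't', 's') appears 0× in E1 but 1× in E2.

no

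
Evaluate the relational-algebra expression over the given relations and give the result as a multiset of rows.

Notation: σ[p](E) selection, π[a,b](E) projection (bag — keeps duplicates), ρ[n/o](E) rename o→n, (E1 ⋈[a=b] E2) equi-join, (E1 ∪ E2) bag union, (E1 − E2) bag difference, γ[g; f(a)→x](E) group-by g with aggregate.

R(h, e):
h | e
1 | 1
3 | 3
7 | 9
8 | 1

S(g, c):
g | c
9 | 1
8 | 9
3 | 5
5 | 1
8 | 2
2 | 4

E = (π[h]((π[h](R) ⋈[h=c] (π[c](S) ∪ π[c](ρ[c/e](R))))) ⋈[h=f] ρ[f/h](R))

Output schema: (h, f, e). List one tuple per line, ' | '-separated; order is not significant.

Stepwise |·|:
  R → 4
  π[h](R) → 4
  S → 6
  π[c](S) → 6
  R → 4
  ρ[c/e](R) → 4
  π[c](ρ[c/e](R)) → 4
  (π[c](S) ∪ π[c](ρ[c/e](R))) → 10
  (π[h](R) ⋈[h=c] (π[c](S) ∪ π[c](ρ[c/e](R)))) → 5
  π[h]((π[h](R) ⋈[h=c] (π[c](S) ∪ π[c](ρ[c/e](R))))) → 5
  R → 4
  ρ[f/h](R) → 4
  (π[h]((π[h](R) ⋈[h=c] (π[c](S) ∪ π[c](ρ[c/e](R))))) ⋈[h=f] ρ[f/h](R)) → 5

== RESULT ==
h | f | e
1 | 1 | 1
1 | 1 | 1
1 | 1 | 1
1 | 1 | 1
3 | 3 | 3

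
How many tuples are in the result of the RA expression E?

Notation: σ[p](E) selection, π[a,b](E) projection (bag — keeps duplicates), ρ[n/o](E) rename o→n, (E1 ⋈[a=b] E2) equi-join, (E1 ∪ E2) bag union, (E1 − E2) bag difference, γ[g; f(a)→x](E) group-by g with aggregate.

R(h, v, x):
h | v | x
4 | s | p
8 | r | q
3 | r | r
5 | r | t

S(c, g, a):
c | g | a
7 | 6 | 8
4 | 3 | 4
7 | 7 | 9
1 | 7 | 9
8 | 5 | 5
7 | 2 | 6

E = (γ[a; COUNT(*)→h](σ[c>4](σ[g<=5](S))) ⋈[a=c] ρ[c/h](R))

Per-node cardinality:
  S → 6
  σ[g<=5](S) → 3
  σ[c>4](σ[g<=5](S)) → 2
  γ[a; COUNT(*)→h](σ[c>4](σ[g<=5](S))) → 2
  R → 4
  ρ[c/h](R) → 4
  (γ[a; COUNT(*)→h](σ[c>4](σ[g<=5](S))) ⋈[a=c] ρ[c/h](R)) → 1

|E| = 1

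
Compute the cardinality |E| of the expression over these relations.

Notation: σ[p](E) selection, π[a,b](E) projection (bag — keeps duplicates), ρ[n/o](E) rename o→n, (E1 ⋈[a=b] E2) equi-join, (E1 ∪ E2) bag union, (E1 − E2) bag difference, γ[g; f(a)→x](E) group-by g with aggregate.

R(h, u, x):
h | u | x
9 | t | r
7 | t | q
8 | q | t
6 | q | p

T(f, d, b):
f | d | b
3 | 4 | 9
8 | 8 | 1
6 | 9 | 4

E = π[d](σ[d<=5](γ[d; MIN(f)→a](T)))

Subexpression sizes:
  T → 3
  γ[d; MIN(f)→a](T) → 3
  σ[d<=5](γ[d; MIN(f)→a](T)) → 1
  π[d](σ[d<=5](γ[d; MIN(f)→a](T))) → 1

|E| = 1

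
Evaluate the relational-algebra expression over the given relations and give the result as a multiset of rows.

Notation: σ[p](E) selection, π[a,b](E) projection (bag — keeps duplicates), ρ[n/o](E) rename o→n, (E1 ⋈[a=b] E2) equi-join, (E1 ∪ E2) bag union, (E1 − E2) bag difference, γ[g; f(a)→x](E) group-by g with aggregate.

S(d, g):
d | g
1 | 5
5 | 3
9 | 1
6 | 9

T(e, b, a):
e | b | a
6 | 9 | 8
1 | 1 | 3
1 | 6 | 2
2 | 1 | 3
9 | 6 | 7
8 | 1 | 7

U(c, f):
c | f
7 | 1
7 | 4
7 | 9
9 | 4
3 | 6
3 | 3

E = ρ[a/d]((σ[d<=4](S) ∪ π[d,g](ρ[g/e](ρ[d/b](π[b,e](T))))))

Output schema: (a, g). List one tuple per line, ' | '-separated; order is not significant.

Stepwise |·|:
  S → 4
  σ[d<=4](S) → 1
  T → 6
  π[b,e](T) → 6
  ρ[d/b](π[b,e](T)) → 6
  ρ[g/e](ρ[d/b](π[b,e](T))) → 6
  π[d,g](ρ[g/e](ρ[d/b](π[b,e](T)))) → 6
  (σ[d<=4](S) ∪ π[d,g](ρ[g/e](ρ[d/b](π[b,e](T))))) → 7
  ρ[a/d]((σ[d<=4](S) ∪ π[d,g](ρ[g/e](ρ[d/b](π[b,e](T)))))) → 7

== RESULT ==
a | g
1 | 1
1 | 2
1 | 5
1 | 8
6 | 1
6 | 9
9 | 6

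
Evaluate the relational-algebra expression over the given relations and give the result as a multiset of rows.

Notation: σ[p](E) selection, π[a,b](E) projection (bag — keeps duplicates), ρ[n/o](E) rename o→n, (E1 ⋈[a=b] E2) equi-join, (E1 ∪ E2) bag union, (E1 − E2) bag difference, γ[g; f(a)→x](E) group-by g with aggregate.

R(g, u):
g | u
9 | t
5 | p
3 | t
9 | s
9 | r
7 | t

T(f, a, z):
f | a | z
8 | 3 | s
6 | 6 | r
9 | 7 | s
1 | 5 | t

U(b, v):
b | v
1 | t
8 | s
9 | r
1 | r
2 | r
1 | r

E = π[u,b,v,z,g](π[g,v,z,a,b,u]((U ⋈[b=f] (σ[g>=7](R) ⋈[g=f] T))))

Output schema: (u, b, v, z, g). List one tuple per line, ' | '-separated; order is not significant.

Per-node cardinality:
  U → 6
  R → 6
  σ[g>=7](R) → 4
  T → 4
  (σ[g>=7](R) ⋈[g=f] T) → 3
  (U ⋈[b=f] (σ[g>=7](R) ⋈[g=f] T)) → 3
  π[g,v,z,a,b,u]((U ⋈[b=f] (σ[g>=7](R) ⋈[g=f] T))) → 3
  π[u,b,v,z,g](π[g,v,z,a,b,u]((U ⋈[b=f] (σ[g>=7](R) ⋈[g=f] T)))) → 3

== RESULT ==
u | b | v | z | g
r | 9 | r | s | 9
s | 9 | r | s | 9
t | 9 | r | s | 9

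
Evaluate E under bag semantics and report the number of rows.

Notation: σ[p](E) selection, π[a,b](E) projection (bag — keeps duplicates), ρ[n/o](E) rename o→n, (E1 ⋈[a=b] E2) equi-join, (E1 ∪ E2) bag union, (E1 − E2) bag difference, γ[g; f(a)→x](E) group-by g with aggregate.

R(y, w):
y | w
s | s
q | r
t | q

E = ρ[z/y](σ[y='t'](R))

Stepwise |·|:
  R → 3
  σ[y='t'](R) → 1
  ρ[z/y](σ[y='t'](R)) → 1

|E| = 1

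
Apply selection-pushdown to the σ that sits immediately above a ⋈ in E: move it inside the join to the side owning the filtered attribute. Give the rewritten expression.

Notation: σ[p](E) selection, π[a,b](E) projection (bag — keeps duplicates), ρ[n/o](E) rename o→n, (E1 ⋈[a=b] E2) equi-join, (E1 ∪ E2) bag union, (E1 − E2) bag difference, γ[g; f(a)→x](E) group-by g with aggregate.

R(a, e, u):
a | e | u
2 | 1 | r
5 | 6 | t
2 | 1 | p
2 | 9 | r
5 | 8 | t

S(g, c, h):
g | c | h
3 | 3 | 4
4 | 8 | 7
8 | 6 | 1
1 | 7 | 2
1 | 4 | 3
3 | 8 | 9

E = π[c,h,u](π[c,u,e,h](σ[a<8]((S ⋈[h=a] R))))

σ filters on a, owned by the right side.
E' = π[c,h,u](π[c,u,e,h]((S ⋈[h=a] σ[a<8](R))))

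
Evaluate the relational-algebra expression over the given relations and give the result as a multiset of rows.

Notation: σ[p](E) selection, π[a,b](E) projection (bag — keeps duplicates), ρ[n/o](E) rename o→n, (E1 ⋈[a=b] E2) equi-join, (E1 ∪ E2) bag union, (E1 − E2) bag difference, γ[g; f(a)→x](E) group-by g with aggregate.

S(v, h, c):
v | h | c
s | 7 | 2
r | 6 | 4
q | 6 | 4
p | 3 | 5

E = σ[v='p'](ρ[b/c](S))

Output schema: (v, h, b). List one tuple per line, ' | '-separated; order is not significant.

Per-node cardinality:
  S → 4
  ρ[b/c](S) → 4
  σ[v='p'](ρ[b/c](S)) → 1

== RESULT ==
v | h | b
p | 3 | 5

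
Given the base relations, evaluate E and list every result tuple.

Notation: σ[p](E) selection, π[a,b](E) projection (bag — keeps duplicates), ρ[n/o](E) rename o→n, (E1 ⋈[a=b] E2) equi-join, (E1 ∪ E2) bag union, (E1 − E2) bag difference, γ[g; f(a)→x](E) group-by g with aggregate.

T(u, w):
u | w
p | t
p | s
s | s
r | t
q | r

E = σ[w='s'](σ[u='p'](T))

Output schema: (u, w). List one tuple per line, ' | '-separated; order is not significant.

Per-node cardinality:
  T → 5
  σ[u='p'](T) → 2
  σ[w='s'](σ[u='p'](T)) → 1

== RESULT ==
u | w
p | s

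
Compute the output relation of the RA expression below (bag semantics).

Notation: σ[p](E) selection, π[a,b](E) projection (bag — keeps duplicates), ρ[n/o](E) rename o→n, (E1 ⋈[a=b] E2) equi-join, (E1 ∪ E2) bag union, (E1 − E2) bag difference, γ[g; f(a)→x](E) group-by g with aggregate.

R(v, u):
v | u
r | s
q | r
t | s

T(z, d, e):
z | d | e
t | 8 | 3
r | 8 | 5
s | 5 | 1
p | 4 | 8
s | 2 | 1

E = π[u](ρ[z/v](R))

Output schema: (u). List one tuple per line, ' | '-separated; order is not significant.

Row counts bottom-up:
  R → 3
  ρ[z/v](R) → 3
  π[u](ρ[z/v](R)) → 3

== RESULT ==
u
r
s
s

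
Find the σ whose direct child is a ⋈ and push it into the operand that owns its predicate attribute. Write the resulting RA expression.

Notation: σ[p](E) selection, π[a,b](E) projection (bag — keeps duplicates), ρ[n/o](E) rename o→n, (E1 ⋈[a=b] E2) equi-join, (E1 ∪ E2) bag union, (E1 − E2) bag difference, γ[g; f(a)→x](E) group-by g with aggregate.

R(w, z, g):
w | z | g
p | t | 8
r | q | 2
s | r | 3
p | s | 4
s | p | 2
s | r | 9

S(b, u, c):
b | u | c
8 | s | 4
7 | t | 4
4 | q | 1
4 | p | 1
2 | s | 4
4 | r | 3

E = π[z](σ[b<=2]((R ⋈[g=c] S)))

σ filters on b, owned by the right side.
E' = π[z]((R ⋈[g=c] σ[b<=2](S)))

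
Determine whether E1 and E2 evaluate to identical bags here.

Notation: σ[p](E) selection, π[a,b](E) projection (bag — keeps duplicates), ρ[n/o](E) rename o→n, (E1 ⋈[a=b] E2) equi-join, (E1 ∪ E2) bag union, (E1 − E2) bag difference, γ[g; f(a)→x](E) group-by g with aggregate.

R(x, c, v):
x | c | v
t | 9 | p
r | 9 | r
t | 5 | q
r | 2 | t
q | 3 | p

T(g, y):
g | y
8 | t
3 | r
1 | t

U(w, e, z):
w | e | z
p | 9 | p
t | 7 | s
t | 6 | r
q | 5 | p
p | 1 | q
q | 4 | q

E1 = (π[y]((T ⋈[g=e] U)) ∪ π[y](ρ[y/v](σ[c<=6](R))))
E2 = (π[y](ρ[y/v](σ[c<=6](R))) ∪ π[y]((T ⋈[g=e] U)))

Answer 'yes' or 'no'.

E1 per-node cardinality:
  T → 3
  U → 6
  (T ⋈[g=e] U) → 1
  π[y]((T ⋈[g=e] U)) → 1
  R → 5
  σ[c<=6](R) → 3
  ρ[y/v](σ[c<=6](R)) → 3
  π[y](ρ[y/v](σ[c<=6](R))) → 3
  (π[y]((T ⋈[g=e] U)) ∪ π[y](ρ[y/v](σ[c<=6](R)))) → 4
E2 per-node cardinality:
  R → 5
  σ[c<=6](R) → 3
  ρ[y/v](σ[c<=6](R)) → 3
  π[y](ρ[y/v](σ[c<=6](R))) → 3
  T → 3
  U → 6
  (T ⋈[g=e] U) → 1
  π[y]((T ⋈[g=e] U)) → 1
  (π[y](ρ[y/v](σ[c<=6](R))) ∪ π[y]((T ⋈[g=e] U))) → 4

E1 and E2 produce the same multiset:
y
p
q
t
t

yes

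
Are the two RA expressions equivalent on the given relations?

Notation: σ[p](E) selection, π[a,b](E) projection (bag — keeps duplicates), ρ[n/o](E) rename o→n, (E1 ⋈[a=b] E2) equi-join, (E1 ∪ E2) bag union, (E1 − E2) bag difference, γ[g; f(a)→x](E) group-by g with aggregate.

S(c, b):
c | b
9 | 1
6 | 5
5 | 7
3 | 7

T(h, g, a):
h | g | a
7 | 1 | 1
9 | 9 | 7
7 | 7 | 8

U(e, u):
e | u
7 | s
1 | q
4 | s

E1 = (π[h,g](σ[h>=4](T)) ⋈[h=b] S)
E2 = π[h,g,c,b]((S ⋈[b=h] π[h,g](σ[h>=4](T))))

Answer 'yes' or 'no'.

E1 row counts bottom-up:
  T → 3
  σ[h>=4](T) → 3
  π[h,g](σ[h>=4](T)) → 3
  S → 4
  (π[h,g](σ[h>=4](T)) ⋈[h=b] S) → 4
E2 row counts bottom-up:
  S → 4
  T → 3
  σ[h>=4](T) → 3
  π[h,g](σ[h>=4](T)) → 3
  (S ⋈[b=h] π[h,g](σ[h>=4](T))) → 4
  π[h,g,c,b]((S ⋈[b=h] π[h,g](σ[h>=4](T)))) → 4

E1 and E2 produce the same multiset:
h | g | c | b
7 | 1 | 3 | 7
7 | 1 | 5 | 7
7 | 7 | 3 | 7
7 | 7 | 5 | 7

yes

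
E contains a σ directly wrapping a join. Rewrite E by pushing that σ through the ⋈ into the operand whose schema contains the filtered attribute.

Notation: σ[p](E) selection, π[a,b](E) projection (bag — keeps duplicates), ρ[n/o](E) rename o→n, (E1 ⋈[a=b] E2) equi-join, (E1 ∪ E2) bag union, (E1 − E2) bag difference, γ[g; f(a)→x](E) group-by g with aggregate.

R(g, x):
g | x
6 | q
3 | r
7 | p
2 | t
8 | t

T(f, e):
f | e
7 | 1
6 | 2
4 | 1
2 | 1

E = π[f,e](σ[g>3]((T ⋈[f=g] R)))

σ filters on g, owned by the right side.
E' = π[f,e]((T ⋈[f=g] σ[g>3](R)))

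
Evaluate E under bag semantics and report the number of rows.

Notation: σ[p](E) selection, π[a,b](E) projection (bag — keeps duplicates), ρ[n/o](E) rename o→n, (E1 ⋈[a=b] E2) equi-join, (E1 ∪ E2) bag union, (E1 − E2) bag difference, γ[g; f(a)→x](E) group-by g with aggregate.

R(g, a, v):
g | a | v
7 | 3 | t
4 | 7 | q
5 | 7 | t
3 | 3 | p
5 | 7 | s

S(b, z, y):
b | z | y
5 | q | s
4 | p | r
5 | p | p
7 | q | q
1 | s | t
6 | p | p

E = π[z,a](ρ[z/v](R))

Per-node cardinality:
  R → 5
  ρ[z/v](R) → 5
  π[z,a](ρ[z/v](R)) → 5

|E| = 5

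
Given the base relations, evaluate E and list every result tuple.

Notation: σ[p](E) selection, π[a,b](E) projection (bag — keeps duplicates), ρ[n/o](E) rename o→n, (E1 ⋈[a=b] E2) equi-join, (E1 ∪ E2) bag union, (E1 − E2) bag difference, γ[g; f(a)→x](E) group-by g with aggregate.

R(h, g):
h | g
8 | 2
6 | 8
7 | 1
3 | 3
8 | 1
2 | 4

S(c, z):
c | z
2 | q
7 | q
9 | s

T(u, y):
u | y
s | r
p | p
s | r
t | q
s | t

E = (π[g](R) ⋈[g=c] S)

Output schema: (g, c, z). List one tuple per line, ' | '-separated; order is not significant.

Subexpression sizes:
  R → 6
  π[g](R) → 6
  S → 3
  (π[g](R) ⋈[g=c] S) → 1

== RESULT ==
g | c | z
2 | 2 | q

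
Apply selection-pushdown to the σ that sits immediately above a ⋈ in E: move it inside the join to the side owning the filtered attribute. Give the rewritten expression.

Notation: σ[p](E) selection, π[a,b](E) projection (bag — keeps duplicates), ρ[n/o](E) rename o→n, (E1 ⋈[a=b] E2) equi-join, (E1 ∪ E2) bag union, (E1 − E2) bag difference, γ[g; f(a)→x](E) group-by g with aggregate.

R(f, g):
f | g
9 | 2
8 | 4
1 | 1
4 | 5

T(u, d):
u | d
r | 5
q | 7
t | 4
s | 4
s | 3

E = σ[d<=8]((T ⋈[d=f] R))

σ filters on d, owned by the left side.
E' = (σ[d<=8](T) ⋈[d=f] R)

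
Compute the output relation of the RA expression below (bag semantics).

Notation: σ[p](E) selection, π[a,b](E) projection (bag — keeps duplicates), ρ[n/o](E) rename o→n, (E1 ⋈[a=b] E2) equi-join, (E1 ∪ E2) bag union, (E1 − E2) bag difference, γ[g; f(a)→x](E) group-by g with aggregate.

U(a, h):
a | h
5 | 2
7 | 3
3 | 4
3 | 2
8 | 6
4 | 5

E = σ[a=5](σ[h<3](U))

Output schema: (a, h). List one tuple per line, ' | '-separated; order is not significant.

Row counts bottom-up:
  U → 6
  σ[h<3](U) → 2
  σ[a=5](σ[h<3](U)) → 1

== RESULT ==
a | h
5 | 2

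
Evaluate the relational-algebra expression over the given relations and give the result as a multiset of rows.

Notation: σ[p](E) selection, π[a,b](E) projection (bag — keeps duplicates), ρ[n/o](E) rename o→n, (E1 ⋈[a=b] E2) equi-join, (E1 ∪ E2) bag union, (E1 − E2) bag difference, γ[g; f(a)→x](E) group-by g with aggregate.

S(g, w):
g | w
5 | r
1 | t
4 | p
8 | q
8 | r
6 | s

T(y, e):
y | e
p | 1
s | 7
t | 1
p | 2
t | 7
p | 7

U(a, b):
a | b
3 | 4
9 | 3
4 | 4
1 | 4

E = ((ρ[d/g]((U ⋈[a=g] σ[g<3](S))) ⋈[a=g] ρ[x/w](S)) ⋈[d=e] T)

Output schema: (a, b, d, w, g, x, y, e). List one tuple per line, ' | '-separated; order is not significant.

Row counts bottom-up:
  U → 4
  S → 6
  σ[g<3](S) → 1
  (U ⋈[a=g] σ[g<3](S)) → 1
  ρ[d/g]((U ⋈[a=g] σ[g<3](S))) → 1
  S → 6
  ρ[x/w](S) → 6
  (ρ[d/g]((U ⋈[a=g] σ[g<3](S))) ⋈[a=g] ρ[x/w](S)) → 1
  T → 6
  ((ρ[d/g]((U ⋈[a=g] σ[g<3](S))) ⋈[a=g] ρ[x/w](S)) ⋈[d=e] T) → 2

== RESULT ==
a | b | d | w | g | x | y | e
1 | 4 | 1 | t | 1 | t | p | 1
1 | 4 | 1 | t | 1 | t | t | 1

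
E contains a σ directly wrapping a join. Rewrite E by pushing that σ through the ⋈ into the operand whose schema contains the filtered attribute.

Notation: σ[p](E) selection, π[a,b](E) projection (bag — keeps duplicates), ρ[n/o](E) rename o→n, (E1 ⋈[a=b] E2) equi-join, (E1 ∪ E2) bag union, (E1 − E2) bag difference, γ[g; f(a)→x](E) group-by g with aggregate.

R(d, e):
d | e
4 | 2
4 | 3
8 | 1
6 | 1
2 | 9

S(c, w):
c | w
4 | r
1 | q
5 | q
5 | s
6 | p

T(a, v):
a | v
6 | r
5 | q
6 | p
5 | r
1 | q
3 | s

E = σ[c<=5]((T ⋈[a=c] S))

σ filters on c, owned by the right side.
E' = (T ⋈[a=c] σ[c<=5](S))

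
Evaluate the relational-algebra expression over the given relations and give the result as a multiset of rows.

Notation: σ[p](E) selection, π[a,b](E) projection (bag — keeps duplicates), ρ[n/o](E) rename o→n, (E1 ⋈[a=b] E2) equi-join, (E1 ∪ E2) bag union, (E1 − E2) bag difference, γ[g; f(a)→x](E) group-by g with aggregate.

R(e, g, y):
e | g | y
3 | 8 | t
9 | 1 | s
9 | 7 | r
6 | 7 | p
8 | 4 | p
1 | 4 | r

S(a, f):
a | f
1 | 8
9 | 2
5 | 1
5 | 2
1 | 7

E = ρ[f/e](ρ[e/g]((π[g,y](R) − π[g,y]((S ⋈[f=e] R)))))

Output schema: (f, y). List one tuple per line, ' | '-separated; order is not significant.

Subexpression sizes:
  R → 6
  π[g,y](R) → 6
  S → 5
  R → 6
  (S ⋈[f=e] R) → 2
  π[g,y]((S ⋈[f=e] R)) → 2
  (π[g,y](R) − π[g,y]((S ⋈[f=e] R))) → 4
  ρ[e/g]((π[g,y](R) − π[g,y]((S ⋈[f=e] R)))) → 4
  ρ[f/e](ρ[e/g]((π[g,y](R) − π[g,y]((S ⋈[f=e] R))))) → 4

== RESULT ==
f | y
1 | s
7 | p
7 | r
8 | t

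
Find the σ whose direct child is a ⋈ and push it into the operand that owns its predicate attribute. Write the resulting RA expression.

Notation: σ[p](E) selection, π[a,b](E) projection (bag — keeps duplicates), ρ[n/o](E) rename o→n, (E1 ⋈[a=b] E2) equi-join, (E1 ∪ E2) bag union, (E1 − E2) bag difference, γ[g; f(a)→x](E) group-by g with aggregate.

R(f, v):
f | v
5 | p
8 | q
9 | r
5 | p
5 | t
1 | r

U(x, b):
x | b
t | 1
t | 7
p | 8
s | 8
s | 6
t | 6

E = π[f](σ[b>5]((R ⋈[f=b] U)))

σ filters on b, owned by the right side.
E' = π[f]((R ⋈[f=b] σ[b>5](U)))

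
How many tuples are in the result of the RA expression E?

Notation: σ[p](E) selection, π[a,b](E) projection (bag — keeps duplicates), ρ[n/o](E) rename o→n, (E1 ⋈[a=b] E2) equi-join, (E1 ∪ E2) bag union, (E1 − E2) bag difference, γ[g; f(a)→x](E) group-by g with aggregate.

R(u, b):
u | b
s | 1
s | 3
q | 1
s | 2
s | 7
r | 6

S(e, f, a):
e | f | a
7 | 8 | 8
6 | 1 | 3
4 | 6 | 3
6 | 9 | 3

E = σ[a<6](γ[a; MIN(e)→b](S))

Stepwise |·|:
  S → 4
  γ[a; MIN(e)→b](S) → 2
  σ[a<6](γ[a; MIN(e)→b](S)) → 1

|E| = 1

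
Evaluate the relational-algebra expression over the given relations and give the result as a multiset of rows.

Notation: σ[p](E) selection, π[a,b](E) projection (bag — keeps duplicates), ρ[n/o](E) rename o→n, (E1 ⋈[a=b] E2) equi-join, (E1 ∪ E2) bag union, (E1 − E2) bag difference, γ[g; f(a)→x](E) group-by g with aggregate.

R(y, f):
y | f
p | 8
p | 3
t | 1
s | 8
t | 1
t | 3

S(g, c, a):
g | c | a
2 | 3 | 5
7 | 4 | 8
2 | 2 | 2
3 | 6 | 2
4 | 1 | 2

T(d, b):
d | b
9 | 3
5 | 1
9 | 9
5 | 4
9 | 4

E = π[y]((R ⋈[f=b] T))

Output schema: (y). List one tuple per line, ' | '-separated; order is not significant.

Row counts bottom-up:
  R → 6
  T → 5
  (R ⋈[f=b] T) → 4
  π[y]((R ⋈[f=b] T)) → 4

== RESULT ==
y
p
t
t
t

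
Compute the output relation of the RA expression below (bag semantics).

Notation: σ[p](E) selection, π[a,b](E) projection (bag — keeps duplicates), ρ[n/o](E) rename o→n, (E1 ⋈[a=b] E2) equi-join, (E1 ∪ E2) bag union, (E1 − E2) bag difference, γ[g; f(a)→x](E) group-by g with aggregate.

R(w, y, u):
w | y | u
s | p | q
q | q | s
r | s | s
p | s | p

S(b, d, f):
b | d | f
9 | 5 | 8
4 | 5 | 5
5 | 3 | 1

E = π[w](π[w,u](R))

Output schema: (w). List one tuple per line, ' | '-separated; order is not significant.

Row counts bottom-up:
  R → 4
  π[w,u](R) → 4
  π[w](π[w,u](R)) → 4

== RESULT ==
w
p
q
r
s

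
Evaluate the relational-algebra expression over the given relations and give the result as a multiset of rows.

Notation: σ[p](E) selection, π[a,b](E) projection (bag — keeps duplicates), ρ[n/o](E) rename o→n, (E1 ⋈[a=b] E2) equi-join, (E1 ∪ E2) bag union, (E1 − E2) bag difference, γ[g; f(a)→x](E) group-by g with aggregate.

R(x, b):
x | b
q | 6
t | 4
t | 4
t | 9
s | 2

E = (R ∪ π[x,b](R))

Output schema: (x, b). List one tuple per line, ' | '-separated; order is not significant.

Stepwise |·|:
  R → 5
  R → 5
  π[x,b](R) → 5
  (R ∪ π[x,b](R)) → 10

== RESULT ==
x | b
q | 6
q | 6
s | 2
s | 2
t | 4
t | 4
t | 4
t | 4
t | 9
t | 9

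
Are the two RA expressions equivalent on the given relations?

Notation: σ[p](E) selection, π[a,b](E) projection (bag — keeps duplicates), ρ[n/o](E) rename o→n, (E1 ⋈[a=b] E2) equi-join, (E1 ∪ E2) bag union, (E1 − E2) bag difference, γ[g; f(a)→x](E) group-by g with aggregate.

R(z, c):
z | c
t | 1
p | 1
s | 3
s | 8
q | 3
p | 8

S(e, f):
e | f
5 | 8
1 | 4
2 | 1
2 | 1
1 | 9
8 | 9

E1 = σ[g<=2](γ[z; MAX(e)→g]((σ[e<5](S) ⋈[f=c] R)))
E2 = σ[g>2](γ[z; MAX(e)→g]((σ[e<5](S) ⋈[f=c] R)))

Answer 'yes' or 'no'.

E1 per-node cardinality:
  S → 6
  σ[e<5](S) → 4
  R → 6
  (σ[e<5](S) ⋈[f=c] R) → 4
  γ[z; MAX(e)→g]((σ[e<5](S) ⋈[f=c] R)) → 2
  σ[g<=2](γ[z; MAX(e)→g]((σ[e<5](S) ⋈[f=c] R))) → 2
E2 per-node cardinality:
  S → 6
  σ[e<5](S) → 4
  R → 6
  (σ[e<5](S) ⋈[f=c] R) → 4
  γ[z; MAX(e)→g]((σ[e<5](S) ⋈[f=c] R)) → 2
  σ[g>2](γ[z; MAX(e)→g]((σ[e<5](S) ⋈[f=c] R))) → 0

E1 result:
z | g
p | 2
t | 2
E2 result:
z | g
(0 rows)
Witness: ('p', 2) appears 1× in E1 but 0× in E2.

no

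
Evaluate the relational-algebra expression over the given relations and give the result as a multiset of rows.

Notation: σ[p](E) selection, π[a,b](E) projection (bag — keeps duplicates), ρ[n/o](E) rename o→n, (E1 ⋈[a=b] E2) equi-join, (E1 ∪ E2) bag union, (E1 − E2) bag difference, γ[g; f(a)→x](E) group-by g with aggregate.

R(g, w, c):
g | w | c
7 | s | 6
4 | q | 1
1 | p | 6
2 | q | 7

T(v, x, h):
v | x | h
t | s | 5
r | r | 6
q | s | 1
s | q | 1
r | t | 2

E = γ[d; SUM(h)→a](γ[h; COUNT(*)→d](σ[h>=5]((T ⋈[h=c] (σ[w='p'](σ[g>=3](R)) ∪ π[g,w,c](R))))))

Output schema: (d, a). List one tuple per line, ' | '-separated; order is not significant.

Subexpression sizes:
  T → 5
  R → 4
  σ[g>=3](R) → 2
  σ[w='p'](σ[g>=3](R)) → 0
  R → 4
  π[g,w,c](R) → 4
  (σ[w='p'](σ[g>=3](R)) ∪ π[g,w,c](R)) → 4
  (T ⋈[h=c] (σ[w='p'](σ[g>=3](R)) ∪ π[g,w,c](R))) → 4
  σ[h>=5]((T ⋈[h=c] (σ[w='p'](σ[g>=3](R)) ∪ π[g,w,c](R)))) → 2
  γ[h; COUNT(*)→d](σ[h>=5]((T ⋈[h=c] (σ[w='p'](σ[g>=3](R)) ∪ π[g,w,c](R))))) → 1
  γ[d; SUM(h)→a](γ[h; COUNT(*)→d](σ[h>=5]((T ⋈[h=c] (σ[w='p'](σ[g>=3](R)) ∪ π[g,w,c](R)))))) → 1

== RESULT ==
d | a
2 | 6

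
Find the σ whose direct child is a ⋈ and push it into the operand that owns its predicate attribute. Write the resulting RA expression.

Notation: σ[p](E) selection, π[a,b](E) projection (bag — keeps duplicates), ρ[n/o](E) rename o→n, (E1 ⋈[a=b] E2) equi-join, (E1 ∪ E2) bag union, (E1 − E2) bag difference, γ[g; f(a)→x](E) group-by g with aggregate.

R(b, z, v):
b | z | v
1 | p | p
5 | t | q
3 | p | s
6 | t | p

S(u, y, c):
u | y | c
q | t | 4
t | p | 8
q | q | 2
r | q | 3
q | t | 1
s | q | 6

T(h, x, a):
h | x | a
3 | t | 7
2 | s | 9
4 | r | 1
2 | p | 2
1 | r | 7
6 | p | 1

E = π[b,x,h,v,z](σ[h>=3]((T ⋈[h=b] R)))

σ filters on h, owned by the left side.
E' = π[b,x,h,v,z]((σ[h>=3](T) ⋈[h=b] R))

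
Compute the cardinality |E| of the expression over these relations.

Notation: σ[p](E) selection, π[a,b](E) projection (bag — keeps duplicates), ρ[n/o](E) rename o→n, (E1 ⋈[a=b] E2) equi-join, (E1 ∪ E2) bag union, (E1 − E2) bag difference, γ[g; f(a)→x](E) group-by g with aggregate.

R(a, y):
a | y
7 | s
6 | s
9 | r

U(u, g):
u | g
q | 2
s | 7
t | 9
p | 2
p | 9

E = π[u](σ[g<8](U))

Row counts bottom-up:
  U → 5
  σ[g<8](U) → 3
  π[u](σ[g<8](U)) → 3

|E| = 3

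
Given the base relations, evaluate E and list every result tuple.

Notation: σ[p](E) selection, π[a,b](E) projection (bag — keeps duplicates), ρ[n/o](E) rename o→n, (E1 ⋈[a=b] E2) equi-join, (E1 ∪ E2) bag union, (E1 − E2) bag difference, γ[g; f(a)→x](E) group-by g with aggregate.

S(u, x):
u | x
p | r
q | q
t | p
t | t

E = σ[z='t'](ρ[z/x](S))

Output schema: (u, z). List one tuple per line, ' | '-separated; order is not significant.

Row counts bottom-up:
  S → 4
  ρ[z/x](S) → 4
  σ[z='t'](ρ[z/x](S)) → 1

== RESULT ==
u | z
t | t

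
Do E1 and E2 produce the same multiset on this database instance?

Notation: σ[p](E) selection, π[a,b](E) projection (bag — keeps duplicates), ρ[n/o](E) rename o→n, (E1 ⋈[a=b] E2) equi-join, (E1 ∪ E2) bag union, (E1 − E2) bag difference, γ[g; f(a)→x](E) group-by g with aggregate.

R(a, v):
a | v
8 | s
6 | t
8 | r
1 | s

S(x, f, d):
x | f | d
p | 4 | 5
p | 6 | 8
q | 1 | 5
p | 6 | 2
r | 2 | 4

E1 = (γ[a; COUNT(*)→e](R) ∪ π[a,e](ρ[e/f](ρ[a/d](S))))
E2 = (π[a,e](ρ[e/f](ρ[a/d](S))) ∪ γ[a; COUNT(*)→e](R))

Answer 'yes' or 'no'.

E1 row counts bottom-up:
  R → 4
  γ[a; COUNT(*)→e](R) → 3
  S → 5
  ρ[a/d](S) → 5
  ρ[e/f](ρ[a/d](S)) → 5
  π[a,e](ρ[e/f](ρ[a/d](S))) → 5
  (γ[a; COUNT(*)→e](R) ∪ π[a,e](ρ[e/f](ρ[a/d](S)))) → 8
E2 row counts bottom-up:
  S → 5
  ρ[a/d](S) → 5
  ρ[e/f](ρ[a/d](S)) → 5
  π[a,e](ρ[e/f](ρ[a/d](S))) → 5
  R → 4
  γ[a; COUNT(*)→e](R) → 3
  (π[a,e](ρ[e/f](ρ[a/d](S))) ∪ γ[a; COUNT(*)→e](R)) → 8

E1 and E2 produce the same multiset:
a | e
1 | 1
2 | 6
4 | 2
5 | 1
5 | 4
6 | 1
8 | 2
8 | 6

yes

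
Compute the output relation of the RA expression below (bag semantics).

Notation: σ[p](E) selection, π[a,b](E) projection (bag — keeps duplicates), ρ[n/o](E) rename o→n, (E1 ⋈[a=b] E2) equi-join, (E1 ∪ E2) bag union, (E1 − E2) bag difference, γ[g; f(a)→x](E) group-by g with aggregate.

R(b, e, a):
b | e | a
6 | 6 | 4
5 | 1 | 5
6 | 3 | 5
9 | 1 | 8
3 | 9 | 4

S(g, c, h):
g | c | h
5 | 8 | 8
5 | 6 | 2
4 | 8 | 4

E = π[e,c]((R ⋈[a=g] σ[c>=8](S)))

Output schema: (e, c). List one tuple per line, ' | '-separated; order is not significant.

Row counts bottom-up:
  R → 5
  S → 3
  σ[c>=8](S) → 2
  (R ⋈[a=g] σ[c>=8](S)) → 4
  π[e,c]((R ⋈[a=g] σ[c>=8](S))) → 4

== RESULT ==
e | c
1 | 8
3 | 8
6 | 8
9 | 8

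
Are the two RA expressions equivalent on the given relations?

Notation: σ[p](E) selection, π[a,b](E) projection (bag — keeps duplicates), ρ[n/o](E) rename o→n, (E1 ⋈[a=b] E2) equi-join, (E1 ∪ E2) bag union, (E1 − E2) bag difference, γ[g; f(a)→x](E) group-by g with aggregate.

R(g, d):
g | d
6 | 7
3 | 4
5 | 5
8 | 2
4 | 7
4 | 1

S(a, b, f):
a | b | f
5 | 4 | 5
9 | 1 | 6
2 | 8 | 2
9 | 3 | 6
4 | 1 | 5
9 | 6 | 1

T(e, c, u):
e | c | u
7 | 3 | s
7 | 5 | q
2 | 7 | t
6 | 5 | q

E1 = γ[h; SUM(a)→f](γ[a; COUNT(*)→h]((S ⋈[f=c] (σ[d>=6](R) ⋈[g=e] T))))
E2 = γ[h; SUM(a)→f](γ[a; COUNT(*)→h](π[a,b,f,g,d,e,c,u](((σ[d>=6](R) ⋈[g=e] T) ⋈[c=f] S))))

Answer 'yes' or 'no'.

E1 per-node cardinality:
  S → 6
  R → 6
  σ[d>=6](R) → 2
  T → 4
  (σ[d>=6](R) ⋈[g=e] T) → 1
  (S ⋈[f=c] (σ[d>=6](R) ⋈[g=e] T)) → 2
  γ[a; COUNT(*)→h]((S ⋈[f=c] (σ[d>=6](R) ⋈[g=e] T))) → 2
  γ[h; SUM(a)→f](γ[a; COUNT(*)→h]((S ⋈[f=c] (σ[d>=6](R) ⋈[g=e] T)))) → 1
E2 per-node cardinality:
  R → 6
  σ[d>=6](R) → 2
  T → 4
  (σ[d>=6](R) ⋈[g=e] T) → 1
  S → 6
  ((σ[d>=6](R) ⋈[g=e] T) ⋈[c=f] S) → 2
  π[a,b,f,g,d,e,c,u](((σ[d>=6](R) ⋈[g=e] T) ⋈[c=f] S)) → 2
  γ[a; COUNT(*)→h](π[a,b,f,g,d,e,c,u](((σ[d>=6](R) ⋈[g=e] T) ⋈[c=f] S))) → 2
  γ[h; SUM(a)→f](γ[a; COUNT(*)→h](π[a,b,f,g,d,e,c,u](((σ[d>=6](R) ⋈[g=e] T) ⋈[c=f] S)))) → 1

E1 and E2 produce the same multiset:
h | f
1 | 9

yes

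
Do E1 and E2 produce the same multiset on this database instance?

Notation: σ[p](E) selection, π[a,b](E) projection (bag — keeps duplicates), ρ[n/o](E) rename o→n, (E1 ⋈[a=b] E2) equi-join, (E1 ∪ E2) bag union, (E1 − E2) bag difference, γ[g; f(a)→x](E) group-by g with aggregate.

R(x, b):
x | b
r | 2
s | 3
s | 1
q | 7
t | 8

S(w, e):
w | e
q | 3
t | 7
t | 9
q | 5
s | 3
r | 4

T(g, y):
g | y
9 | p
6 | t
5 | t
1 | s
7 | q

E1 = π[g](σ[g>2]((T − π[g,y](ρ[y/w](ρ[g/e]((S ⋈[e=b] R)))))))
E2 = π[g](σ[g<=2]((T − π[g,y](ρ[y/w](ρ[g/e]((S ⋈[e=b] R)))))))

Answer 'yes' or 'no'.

E1 stepwise |·|:
  T → 5
  S → 6
  R → 5
  (S ⋈[e=b] R) → 3
  ρ[g/e]((S ⋈[e=b] R)) → 3
  ρ[y/w](ρ[g/e]((S ⋈[e=b] R))) → 3
  π[g,y](ρ[y/w](ρ[g/e]((S ⋈[e=b] R)))) → 3
  (T − π[g,y](ρ[y/w](ρ[g/e]((S ⋈[e=b] R))))) → 5
  σ[g>2]((T − π[g,y](ρ[y/w](ρ[g/e]((S ⋈[e=b] R)))))) → 4
  π[g](σ[g>2]((T − π[g,y](ρ[y/w](ρ[g/e]((S ⋈[e=b] R))))))) → 4
E2 stepwise |·|:
  T → 5
  S → 6
  R → 5
  (S ⋈[e=b] R) → 3
  ρ[g/e]((S ⋈[e=b] R)) → 3
  ρ[y/w](ρ[g/e]((S ⋈[e=b] R))) → 3
  π[g,y](ρ[y/w](ρ[g/e]((S ⋈[e=b] R)))) → 3
  (T − π[g,y](ρ[y/w](ρ[g/e]((S ⋈[e=b] R))))) → 5
  σ[g<=2]((T − π[g,y](ρ[y/w](ρ[g/e]((S ⋈[e=b] R)))))) → 1
  π[g](σ[g<=2]((T − π[g,y](ρ[y/w](ρ[g/e]((S ⋈[e=b] R))))))) → 1

E1 result:
g
5
6
7
9
E2 result:
g
1
Witness: (6,) appears 1× in E1 but 0× in E2.

no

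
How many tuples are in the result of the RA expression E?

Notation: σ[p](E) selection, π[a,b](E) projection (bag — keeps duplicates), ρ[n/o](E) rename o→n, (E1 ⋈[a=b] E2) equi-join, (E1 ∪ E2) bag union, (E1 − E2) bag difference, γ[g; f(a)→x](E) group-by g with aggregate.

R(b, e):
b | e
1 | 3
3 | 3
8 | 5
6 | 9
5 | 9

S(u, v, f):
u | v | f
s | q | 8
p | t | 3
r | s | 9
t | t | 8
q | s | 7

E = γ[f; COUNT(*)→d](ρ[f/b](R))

Row counts bottom-up:
  R → 5
  ρ[f/b](R) → 5
  γ[f; COUNT(*)→d](ρ[f/b](R)) → 5

|E| = 5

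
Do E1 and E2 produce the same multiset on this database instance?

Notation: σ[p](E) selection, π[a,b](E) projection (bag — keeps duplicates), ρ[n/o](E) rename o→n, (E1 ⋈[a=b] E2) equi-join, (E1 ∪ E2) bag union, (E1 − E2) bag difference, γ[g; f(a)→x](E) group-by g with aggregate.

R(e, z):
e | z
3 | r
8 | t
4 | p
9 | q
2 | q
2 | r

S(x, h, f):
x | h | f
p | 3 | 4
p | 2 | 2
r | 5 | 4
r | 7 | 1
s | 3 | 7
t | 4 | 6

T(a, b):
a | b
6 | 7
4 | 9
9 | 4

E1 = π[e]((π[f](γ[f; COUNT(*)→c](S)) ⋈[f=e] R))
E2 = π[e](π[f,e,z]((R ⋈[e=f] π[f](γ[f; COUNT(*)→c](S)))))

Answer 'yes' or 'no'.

E1 stepwise |·|:
  S → 6
  γ[f; COUNT(*)→c](S) → 5
  π[f](γ[f; COUNT(*)→c](S)) → 5
  R → 6
  (π[f](γ[f; COUNT(*)→c](S)) ⋈[f=e] R) → 3
  π[e]((π[f](γ[f; COUNT(*)→c](S)) ⋈[f=e] R)) → 3
E2 stepwise |·|:
  R → 6
  S → 6
  γ[f; COUNT(*)→c](S) → 5
  π[f](γ[f; COUNT(*)→c](S)) → 5
  (R ⋈[e=f] π[f](γ[f; COUNT(*)→c](S))) → 3
  π[f,e,z]((R ⋈[e=f] π[f](γ[f; COUNT(*)→c](S)))) → 3
  π[e](π[f,e,z]((R ⋈[e=f] π[f](γ[f; COUNT(*)→c](S))))) → 3

E1 and E2 produce the same multiset:
e
2
2
4

yes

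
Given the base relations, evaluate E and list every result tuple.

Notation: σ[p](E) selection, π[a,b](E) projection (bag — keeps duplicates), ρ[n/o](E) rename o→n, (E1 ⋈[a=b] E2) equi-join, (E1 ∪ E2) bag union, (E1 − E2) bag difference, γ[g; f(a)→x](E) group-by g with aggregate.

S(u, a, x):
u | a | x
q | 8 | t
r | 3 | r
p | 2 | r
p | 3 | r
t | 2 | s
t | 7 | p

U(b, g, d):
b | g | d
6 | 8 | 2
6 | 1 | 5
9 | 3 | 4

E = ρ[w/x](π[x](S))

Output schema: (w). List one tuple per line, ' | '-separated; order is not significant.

Subexpression sizes:
  S → 6
  π[x](S) → 6
  ρ[w/x](π[x](S)) → 6

== RESULT ==
w
p
r
r
r
s
t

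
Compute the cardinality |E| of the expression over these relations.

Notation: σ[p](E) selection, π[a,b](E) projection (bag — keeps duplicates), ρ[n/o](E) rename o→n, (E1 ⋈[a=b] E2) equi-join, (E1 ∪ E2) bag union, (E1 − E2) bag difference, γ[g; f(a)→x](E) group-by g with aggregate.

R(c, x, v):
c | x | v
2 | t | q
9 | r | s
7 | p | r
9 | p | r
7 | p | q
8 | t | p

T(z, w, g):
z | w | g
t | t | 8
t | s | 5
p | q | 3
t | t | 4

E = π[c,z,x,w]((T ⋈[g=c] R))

Subexpression sizes:
  T → 4
  R → 6
  (T ⋈[g=c] R) → 1
  π[c,z,x,w]((T ⋈[g=c] R)) → 1

|E| = 1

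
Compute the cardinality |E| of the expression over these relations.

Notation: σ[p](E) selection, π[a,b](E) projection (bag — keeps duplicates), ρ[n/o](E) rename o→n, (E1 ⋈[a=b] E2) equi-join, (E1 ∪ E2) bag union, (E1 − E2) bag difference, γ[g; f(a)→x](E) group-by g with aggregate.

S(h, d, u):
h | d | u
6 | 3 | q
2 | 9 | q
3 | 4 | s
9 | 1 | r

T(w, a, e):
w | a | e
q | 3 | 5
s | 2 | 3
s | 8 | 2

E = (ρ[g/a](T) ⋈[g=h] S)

Stepwise |·|:
  T → 3
  ρ[g/a](T) → 3
  S → 4
  (ρ[g/a](T) ⋈[g=h] S) → 2

|E| = 2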